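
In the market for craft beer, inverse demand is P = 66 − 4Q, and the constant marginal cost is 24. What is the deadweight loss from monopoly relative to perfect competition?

DWL = 55.125

Perfect competition: P = MC = 24, so 66 − 4Q = 24 and Q = 10.5.
A monopolist chooses Q where MR = MC. MR = 66 − 8Q; setting this equal to 24 gives Q = 5.25 and P = 45.
DWL is the triangle between Q = 5.25 and Q = 10.5: ½·(10.5 − 5.25)·(45 − 24) = 55.125.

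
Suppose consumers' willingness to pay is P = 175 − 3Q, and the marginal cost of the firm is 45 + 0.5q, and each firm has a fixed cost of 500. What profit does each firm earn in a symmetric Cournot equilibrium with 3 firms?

With 3 symmetric Cournot firms, each firm's FOC gives 175 − 12q = 45 + 0.5q, so q = 10.4, Q = 3·10.4 = 31.2, and P = 81.4.
Each firm's profit = 81.4·10.4 − (45·10.4 + ½·0.5·10.4²) − 500 = −148.48.

π_i = −148.48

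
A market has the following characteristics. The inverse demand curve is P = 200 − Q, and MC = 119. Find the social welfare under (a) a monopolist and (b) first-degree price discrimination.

The monopolist equates marginal revenue to marginal cost: 200 − 2Q = 119, so Q = 40.5. From demand, P = 159.5.
CS = ½·(200 − 159.5)·40.5 = 820.125; PS = (159.5 − 119)·40.5 = 1640.25; TS = 2460.375.
With perfect price discrimination, output is the efficient level Q = 81 (where demand meets MC), but every buyer pays their willingness to pay: CS = 0 and PS = total surplus.
TS = 3280.5 (equal to competitive TS).

Monopoly: TS = 2460.375; Perfect PD: TS = 3280.5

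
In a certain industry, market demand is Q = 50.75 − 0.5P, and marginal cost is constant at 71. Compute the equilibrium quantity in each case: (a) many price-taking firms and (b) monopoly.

Competition: Q = 15.25; Monopoly: Q = 7.625

Inverting demand: P = 101.5 − 2Q.
Perfect competition: P = MC = 71, so 101.5 − 2Q = 71 and Q = 15.25.
The monopolist equates marginal revenue to marginal cost: 101.5 − 4Q = 71, so Q = 7.625. From demand, P = 86.25.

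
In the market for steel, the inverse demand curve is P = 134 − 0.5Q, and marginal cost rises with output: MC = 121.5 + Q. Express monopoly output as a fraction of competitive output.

Q_m/Q_c = 0.75

The monopolist equates marginal revenue to marginal cost: 134 − Q = 121.5 + Q, so Q = 6.25. From demand, P = 130.875.
Under competition P = MC: 134 − 0.5Q = 121.5 + Q ⇒ Q = 25/3, P = 779/6.
Ratio Q_m/Q_c = 6.25/(25/3) = 0.75.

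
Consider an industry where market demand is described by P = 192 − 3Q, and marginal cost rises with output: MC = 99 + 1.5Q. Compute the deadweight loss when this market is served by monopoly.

DWL = 153.76

Competitive equilibrium sets price equal to marginal cost: 192 − 3Q = 99 + 1.5Q, so Q = 62/3 and P = 130.
Monopoly sets MR = MC: 192 − 6Q = 99 + 1.5Q ⇒ Q = 12.4, P = 192 − 3·12.4 = 154.8.
CS = ½·(192 − 130)·62/3 = 1922/3; PS = (130·62/3 − 99·62/3 − ½·1.5·(62/3)²) = 961/3; TS = 961.
CS = ½·(192 − 154.8)·12.4 = 230.64; PS = (154.8·12.4 − 99·12.4 − ½·1.5·12.4²) = 576.6; TS = 807.24.
DWL = 961 − 807.24 = 153.76.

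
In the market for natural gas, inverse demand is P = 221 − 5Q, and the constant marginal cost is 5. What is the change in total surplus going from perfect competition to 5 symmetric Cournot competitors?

Total surplus falls by 129.6

Under competition P = MC = 5, so Q = (221 − 5)/5 = 43.2.
CS = ½·(221 − 5)·43.2 = 4665.6; PS = (5 − 5)·43.2 = 0; TS = 4665.6.
With 5 symmetric Cournot firms, each firm's FOC gives 221 − 30q = 5, so q = 7.2, Q = 5·7.2 = 36, and P = 41.
CS = ½·(221 − 41)·36 = 3240; PS = (41 − 5)·36 = 1296; TS = 4536.
Change in total surplus: 4536 − 4665.6 = −129.6.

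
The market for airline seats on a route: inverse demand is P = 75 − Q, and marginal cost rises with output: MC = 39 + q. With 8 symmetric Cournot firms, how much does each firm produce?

q_i = 3.6

Cournot with 8 identical firms: the symmetric best-response condition is 75 − 9q = 39 + q. Each firm produces q = 3.6, total output Q = 28.8, price P = 46.2.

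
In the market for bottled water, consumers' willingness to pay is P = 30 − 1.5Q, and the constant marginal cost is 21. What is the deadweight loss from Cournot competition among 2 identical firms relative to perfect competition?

DWL = 3

Under competition P = MC = 21, so Q = (30 − 21)/1.5 = 6.
Cournot with 2 identical firms: the symmetric best-response condition is 30 − 4.5q = 21. Each firm produces q = 2, total output Q = 4, price P = 24.
DWL is the triangle between Q = 4 and Q = 6: ½·(6 − 4)·(24 − 21) = 3.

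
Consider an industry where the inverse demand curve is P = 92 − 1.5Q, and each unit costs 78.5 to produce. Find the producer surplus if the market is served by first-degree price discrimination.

Under first-degree price discrimination the firm charges each unit its demand price and produces up to where P = MC, i.e. Q = 9. Consumer surplus is zero; producer surplus equals total surplus.
PS = ½·(92 − 78.5)·9 = 60.75.

PS = 60.75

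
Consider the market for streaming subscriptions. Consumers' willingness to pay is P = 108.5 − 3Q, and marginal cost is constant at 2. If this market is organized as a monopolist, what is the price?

P = 55.25

A monopolist chooses Q where MR = MC. MR = 108.5 − 6Q; setting this equal to 2 gives Q = 17.75 and P = 55.25.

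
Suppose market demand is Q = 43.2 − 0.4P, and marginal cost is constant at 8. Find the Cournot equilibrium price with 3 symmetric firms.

Inverting demand: P = 108 − 2.5Q.
In a 3-firm Cournot equilibrium, symmetry and the first-order condition give q = (108 − 8)/(10) = 10. So Q = 30 and P = 33.

P = 33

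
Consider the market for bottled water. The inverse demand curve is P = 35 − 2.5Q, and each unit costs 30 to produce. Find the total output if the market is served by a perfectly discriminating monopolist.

Under first-degree price discrimination the firm charges each unit its demand price and produces up to where P = MC, i.e. Q = 2. Consumer surplus is zero; producer surplus equals total surplus.

Q = 2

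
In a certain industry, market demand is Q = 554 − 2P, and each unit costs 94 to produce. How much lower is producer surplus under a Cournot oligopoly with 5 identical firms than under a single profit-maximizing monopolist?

PS falls by 7442

Inverting demand: P = 277 − 0.5Q.
Monopoly sets MR = MC: 277 − Q = 94 ⇒ Q = 183, P = 277 − 0.5·183 = 185.5.
PS = (185.5 − 94)·183 = 16744.5.
With 5 symmetric Cournot firms, each firm's FOC gives 277 − 3q = 94, so q = 61, Q = 5·61 = 305, and P = 124.5.
PS = (124.5 − 94)·305 = 9302.5.
Change in producer surplus: 9302.5 − 16744.5 = −7442.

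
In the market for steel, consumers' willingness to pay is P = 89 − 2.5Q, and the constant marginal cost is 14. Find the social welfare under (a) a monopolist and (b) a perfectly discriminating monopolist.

Monopoly sets MR = MC: 89 − 5Q = 14 ⇒ Q = 15, P = 89 − 2.5·15 = 51.5.
CS = ½·(89 − 51.5)·15 = 281.25; PS = (51.5 − 14)·15 = 562.5; TS = 843.75.
Under first-degree price discrimination the firm charges each unit its demand price and produces up to where P = MC, i.e. Q = 30. Consumer surplus is zero; producer surplus equals total surplus.
TS = 1125 (equal to competitive TS).

Monopoly: TS = 843.75; Perfect PD: TS = 1125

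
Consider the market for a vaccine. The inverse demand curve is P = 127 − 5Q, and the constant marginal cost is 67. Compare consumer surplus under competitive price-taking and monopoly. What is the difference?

Competitive firms price at marginal cost: P = 67, giving Q = 12.
CS = ½·(127 − 67)·12 = 360.
A monopolist chooses Q where MR = MC. MR = 127 − 10Q; setting this equal to 67 gives Q = 6 and P = 97.
CS = ½·(127 − 97)·6 = 90.
Change in consumer surplus: 90 − 360 = −270.

Consumer surplus falls by 270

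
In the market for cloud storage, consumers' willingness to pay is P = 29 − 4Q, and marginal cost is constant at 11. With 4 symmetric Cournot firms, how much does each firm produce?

q_i = 0.9

With 4 symmetric Cournot firms, each firm's FOC gives 29 − 20q = 11, so q = 0.9, Q = 4·0.9 = 3.6, and P = 14.6.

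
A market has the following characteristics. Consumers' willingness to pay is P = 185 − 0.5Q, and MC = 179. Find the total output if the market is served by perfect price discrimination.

With perfect price discrimination, output is the efficient level Q = 12 (where demand meets MC), but every buyer pays their willingness to pay: CS = 0 and PS = total surplus.

Q = 12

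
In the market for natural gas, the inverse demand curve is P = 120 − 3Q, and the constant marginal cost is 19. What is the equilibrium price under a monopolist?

P = 69.5

The monopolist equates marginal revenue to marginal cost: 120 − 6Q = 19, so Q = 101/6. From demand, P = 69.5.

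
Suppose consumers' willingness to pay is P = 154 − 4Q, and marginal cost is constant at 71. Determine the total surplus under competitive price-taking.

Perfect competition: P = MC = 71, so 154 − 4Q = 71 and Q = 20.75.
CS = ½·(154 − 71)·20.75 = 861.125; PS = (71 − 71)·20.75 = 0; TS = 861.125.

TS = 861.125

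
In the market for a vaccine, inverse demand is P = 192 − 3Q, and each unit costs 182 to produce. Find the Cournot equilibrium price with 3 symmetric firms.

P = 184.5

Cournot with 3 identical firms: the symmetric best-response condition is 192 − 12q = 182. Each firm produces q = 5/6, total output Q = 2.5, price P = 184.5.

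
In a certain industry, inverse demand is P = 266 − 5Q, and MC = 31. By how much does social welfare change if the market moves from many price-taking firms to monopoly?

Under competition P = MC = 31, so Q = (266 − 31)/5 = 47.
CS = ½·(266 − 31)·47 = 5522.5; PS = (31 − 31)·47 = 0; TS = 5522.5.
The monopolist equates marginal revenue to marginal cost: 266 − 10Q = 31, so Q = 23.5. From demand, P = 148.5.
CS = ½·(266 − 148.5)·23.5 = 1380.625; PS = (148.5 − 31)·23.5 = 2761.25; TS = 4141.875.
Change in social welfare: 4141.875 − 5522.5 = −1380.625.

TS falls by 1380.625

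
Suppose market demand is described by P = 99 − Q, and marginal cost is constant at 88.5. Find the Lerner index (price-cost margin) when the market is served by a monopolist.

The monopolist equates marginal revenue to marginal cost: 99 − 2Q = 88.5, so Q = 5.25. From demand, P = 93.75.
Lerner index = (P − MC)/P = (93.75 − 88.5)/93.75 = 0.056.

Lerner index = 0.056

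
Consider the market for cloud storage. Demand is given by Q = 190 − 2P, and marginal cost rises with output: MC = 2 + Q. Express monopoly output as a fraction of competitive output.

Inverting demand: P = 95 − 0.5Q.
The monopolist equates marginal revenue to marginal cost: 95 − Q = 2 + Q, so Q = 46.5. From demand, P = 71.75.
Under competition P = MC: 95 − 0.5Q = 2 + Q ⇒ Q = 62, P = 64.
Ratio Q_m/Q_c = 46.5/62 = 0.75.

Q_m/Q_c = 0.75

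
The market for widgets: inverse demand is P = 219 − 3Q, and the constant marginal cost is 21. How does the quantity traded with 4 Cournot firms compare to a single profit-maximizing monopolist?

Cournot: Q = 52.8; Monopoly: Q = 33

In a 4-firm Cournot equilibrium, symmetry and the first-order condition give q = (219 − 21)/(15) = 13.2. So Q = 52.8 and P = 60.6.
The monopolist equates marginal revenue to marginal cost: 219 − 6Q = 21, so Q = 33. From demand, P = 120.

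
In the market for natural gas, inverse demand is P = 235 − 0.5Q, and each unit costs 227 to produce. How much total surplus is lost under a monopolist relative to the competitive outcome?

Under competition P = MC = 227, so Q = (235 − 227)/0.5 = 16.
The monopolist equates marginal revenue to marginal cost: 235 − Q = 227, so Q = 8. From demand, P = 231.
DWL is the triangle between Q = 8 and Q = 16: ½·(16 − 8)·(231 − 227) = 16.

DWL = 16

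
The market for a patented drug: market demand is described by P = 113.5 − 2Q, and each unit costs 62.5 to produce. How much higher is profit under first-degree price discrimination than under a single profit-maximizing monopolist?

A monopolist chooses Q where MR = MC. MR = 113.5 − 4Q; setting this equal to 62.5 gives Q = 12.75 and P = 88.
Profit = (88 − 62.5)·12.75 = 325.125.
With perfect price discrimination, output is the efficient level Q = 25.5 (where demand meets MC), but every buyer pays their willingness to pay: CS = 0 and PS = total surplus.
PS equals the full surplus area, 650.25. Profit = 650.25 = 650.25.
Change in profit: 650.25 − 325.125 = 325.125.

π rises by 325.125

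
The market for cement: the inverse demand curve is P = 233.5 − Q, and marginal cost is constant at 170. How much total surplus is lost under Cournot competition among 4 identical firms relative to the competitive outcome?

Under competition P = MC = 170, so Q = (233.5 − 170)/1 = 63.5.
Cournot with 4 identical firms: the symmetric best-response condition is 233.5 − 5q = 170. Each firm produces q = 12.7, total output Q = 50.8, price P = 182.7.
DWL is the triangle between Q = 50.8 and Q = 63.5: ½·(63.5 − 50.8)·(182.7 − 170) = 80.645.

DWL = 80.645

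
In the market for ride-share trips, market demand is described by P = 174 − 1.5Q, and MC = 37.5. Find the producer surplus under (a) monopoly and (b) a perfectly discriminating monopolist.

Monopoly: PS = 3105.375; Perfect PD: PS = 6210.75

Monopoly sets MR = MC: 174 − 3Q = 37.5 ⇒ Q = 45.5, P = 174 − 1.5·45.5 = 105.75.
PS = (105.75 − 37.5)·45.5 = 3105.375.
Under first-degree price discrimination the firm charges each unit its demand price and produces up to where P = MC, i.e. Q = 91. Consumer surplus is zero; producer surplus equals total surplus.
PS = ½·(174 − 37.5)·91 = 6210.75.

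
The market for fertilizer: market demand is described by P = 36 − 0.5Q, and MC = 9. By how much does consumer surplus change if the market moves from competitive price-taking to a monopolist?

Under competition P = MC = 9, so Q = (36 − 9)/0.5 = 54.
CS = ½·(36 − 9)·54 = 729.
Monopoly sets MR = MC: 36 − Q = 9 ⇒ Q = 27, P = 36 − 0.5·27 = 22.5.
CS = ½·(36 − 22.5)·27 = 182.25.
Change in consumer surplus: 182.25 − 729 = −546.75.

Consumer surplus falls by 546.75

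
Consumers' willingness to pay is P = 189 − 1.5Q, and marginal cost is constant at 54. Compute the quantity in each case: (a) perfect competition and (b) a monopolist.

Competitive firms price at marginal cost: P = 54, giving Q = 90.
Monopoly sets MR = MC: 189 − 3Q = 54 ⇒ Q = 45, P = 189 − 1.5·45 = 121.5.

Competition: Q = 90; Monopoly: Q = 45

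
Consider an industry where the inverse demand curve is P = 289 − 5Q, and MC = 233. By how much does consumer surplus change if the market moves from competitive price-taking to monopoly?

Under competition P = MC = 233, so Q = (289 − 233)/5 = 11.2.
CS = ½·(289 − 233)·11.2 = 313.6.
A monopolist chooses Q where MR = MC. MR = 289 − 10Q; setting this equal to 233 gives Q = 5.6 and P = 261.
CS = ½·(289 − 261)·5.6 = 78.4.
Change in consumer surplus: 78.4 − 313.6 = −235.2.

Consumer surplus falls by 235.2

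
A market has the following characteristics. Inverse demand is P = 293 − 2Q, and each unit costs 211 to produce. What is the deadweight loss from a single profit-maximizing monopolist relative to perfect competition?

Under competition P = MC = 211, so Q = (293 − 211)/2 = 41.
A monopolist chooses Q where MR = MC. MR = 293 − 4Q; setting this equal to 211 gives Q = 20.5 and P = 252.
DWL is the triangle between Q = 20.5 and Q = 41: ½·(41 − 20.5)·(252 − 211) = 420.25.

DWL = 420.25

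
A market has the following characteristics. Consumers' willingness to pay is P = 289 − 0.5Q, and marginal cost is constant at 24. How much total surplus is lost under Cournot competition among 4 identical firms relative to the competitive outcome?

Under competition P = MC = 24, so Q = (289 − 24)/0.5 = 530.
Cournot with 4 identical firms: the symmetric best-response condition is 289 − 2.5q = 24. Each firm produces q = 106, total output Q = 424, price P = 77.
DWL is the triangle between Q = 424 and Q = 530: ½·(530 − 424)·(77 − 24) = 2809.

DWL = 2809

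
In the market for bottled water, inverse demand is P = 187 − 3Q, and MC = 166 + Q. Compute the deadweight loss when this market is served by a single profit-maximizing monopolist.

DWL = 10.125

Competitive equilibrium sets price equal to marginal cost: 187 − 3Q = 166 + Q, so Q = 5.25 and P = 171.25.
The monopolist equates marginal revenue to marginal cost: 187 − 6Q = 166 + Q, so Q = 3. From demand, P = 178.
CS = ½·(187 − 171.25)·5.25 = 1323/32; PS = (171.25·5.25 − 166·5.25 − ½·1·5.25²) = 441/32; TS = 55.125.
CS = ½·(187 − 178)·3 = 13.5; PS = (178·3 − 166·3 − ½·1·3²) = 31.5; TS = 45.
DWL = 55.125 − 45 = 10.125.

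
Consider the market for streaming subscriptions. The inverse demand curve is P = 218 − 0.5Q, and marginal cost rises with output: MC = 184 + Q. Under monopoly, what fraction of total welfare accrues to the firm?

PS/TS = 0.8

Monopoly sets MR = MC: 218 − Q = 184 + Q ⇒ Q = 17, P = 218 − 0.5·17 = 209.5.
CS = ½·(218 − 209.5)·17 = 72.25.
PS = P·Q − VC(Q) = 209.5·17 − (184·17 + ½·1·17²) = 289.
Share captured = PS/TS = 289/361.25 = 0.8.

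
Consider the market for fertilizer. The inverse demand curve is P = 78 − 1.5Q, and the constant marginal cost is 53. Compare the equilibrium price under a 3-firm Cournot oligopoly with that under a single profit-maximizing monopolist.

Cournot: P = 59.25; Monopoly: P = 65.5

With 3 symmetric Cournot firms, each firm's FOC gives 78 − 6q = 53, so q = 25/6, Q = 3·25/6 = 12.5, and P = 59.25.
Monopoly sets MR = MC: 78 − 3Q = 53 ⇒ Q = 25/3, P = 78 − 1.5·25/3 = 65.5.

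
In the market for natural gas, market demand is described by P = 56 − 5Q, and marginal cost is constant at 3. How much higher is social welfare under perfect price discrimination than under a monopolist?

Social welfare rises by 70.225

Monopoly sets MR = MC: 56 − 10Q = 3 ⇒ Q = 5.3, P = 56 − 5·5.3 = 29.5.
CS = ½·(56 − 29.5)·5.3 = 70.225; PS = (29.5 − 3)·5.3 = 140.45; TS = 210.675.
A perfectly discriminating monopolist sells every unit with P(Q) ≥ MC(Q), so output equals the competitive quantity Q = 10.6. Each buyer pays their reservation price, so CS = 0 and the firm captures all surplus.
TS = 280.9 (equal to competitive TS).
Change in social welfare: 280.9 − 210.675 = 70.225.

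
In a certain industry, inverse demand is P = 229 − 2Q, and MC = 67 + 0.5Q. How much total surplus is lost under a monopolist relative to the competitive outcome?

Competitive equilibrium sets price equal to marginal cost: 229 − 2Q = 67 + 0.5Q, so Q = 64.8 and P = 99.4.
Monopoly sets MR = MC: 229 − 4Q = 67 + 0.5Q ⇒ Q = 36, P = 229 − 2·36 = 157.
CS = ½·(229 − 99.4)·64.8 = 4199.04; PS = (99.4·64.8 − 67·64.8 − ½·0.5·64.8²) = 1049.76; TS = 5248.8.
CS = ½·(229 − 157)·36 = 1296; PS = (157·36 − 67·36 − ½·0.5·36²) = 2916; TS = 4212.
DWL = 5248.8 − 4212 = 1036.8.

DWL = 1036.8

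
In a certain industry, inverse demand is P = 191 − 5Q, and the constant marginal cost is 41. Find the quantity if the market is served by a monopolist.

Monopoly sets MR = MC: 191 − 10Q = 41 ⇒ Q = 15, P = 191 − 5·15 = 116.

Q = 15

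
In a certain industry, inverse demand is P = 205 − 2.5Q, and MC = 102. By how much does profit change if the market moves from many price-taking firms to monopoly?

Competitive firms price at marginal cost: P = 102, giving Q = 41.2.
Profit = (102 − 102)·41.2 = 0.
Monopoly sets MR = MC: 205 − 5Q = 102 ⇒ Q = 20.6, P = 205 − 2.5·20.6 = 153.5.
Profit = (153.5 − 102)·20.6 = 1060.9.
Change in profit: 1060.9 − 0 = 1060.9.

Profit rises by 1060.9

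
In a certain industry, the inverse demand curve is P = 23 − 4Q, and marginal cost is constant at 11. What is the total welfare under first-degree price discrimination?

Under first-degree price discrimination the firm charges each unit its demand price and produces up to where P = MC, i.e. Q = 3. Consumer surplus is zero; producer surplus equals total surplus.
TS = 18 (equal to competitive TS).

TS = 18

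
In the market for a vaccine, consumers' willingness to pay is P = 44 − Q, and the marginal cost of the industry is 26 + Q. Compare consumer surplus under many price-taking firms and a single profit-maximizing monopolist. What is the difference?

CS falls by 22.5

Under competition P = MC: 44 − Q = 26 + Q ⇒ Q = 9, P = 35.
CS = ½·(44 − 35)·9 = 40.5.
A monopolist chooses Q where MR = MC. MR = 44 − 2Q; setting this equal to 26 + Q gives Q = 6 and P = 38.
CS = ½·(44 − 38)·6 = 18.
Change in consumer surplus: 18 − 40.5 = −22.5.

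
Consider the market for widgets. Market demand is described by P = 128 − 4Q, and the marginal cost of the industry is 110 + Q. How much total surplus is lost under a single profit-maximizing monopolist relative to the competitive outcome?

DWL = 6.4

Competitive equilibrium sets price equal to marginal cost: 128 − 4Q = 110 + Q, so Q = 3.6 and P = 113.6.
Monopoly sets MR = MC: 128 − 8Q = 110 + Q ⇒ Q = 2, P = 128 − 4·2 = 120.
CS = ½·(128 − 113.6)·3.6 = 25.92; PS = (113.6·3.6 − 110·3.6 − ½·1·3.6²) = 6.48; TS = 32.4.
CS = ½·(128 − 120)·2 = 8; PS = (120·2 − 110·2 − ½·1·2²) = 18; TS = 26.
DWL = 32.4 − 26 = 6.4.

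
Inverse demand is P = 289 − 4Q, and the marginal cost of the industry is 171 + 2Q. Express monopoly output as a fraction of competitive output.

Monopoly sets MR = MC: 289 − 8Q = 171 + 2Q ⇒ Q = 11.8, P = 289 − 4·11.8 = 241.8.
Competitive equilibrium sets price equal to marginal cost: 289 − 4Q = 171 + 2Q, so Q = 59/3 and P = 631/3.
Ratio Q_m/Q_c = 11.8/(59/3) = 0.6.

Q_m/Q_c = 0.6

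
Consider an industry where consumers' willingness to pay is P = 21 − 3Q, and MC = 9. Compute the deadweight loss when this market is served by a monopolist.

DWL = 6

Competitive firms price at marginal cost: P = 9, giving Q = 4.
A monopolist chooses Q where MR = MC. MR = 21 − 6Q; setting this equal to 9 gives Q = 2 and P = 15.
DWL is the triangle between Q = 2 and Q = 4: ½·(4 − 2)·(15 − 9) = 6.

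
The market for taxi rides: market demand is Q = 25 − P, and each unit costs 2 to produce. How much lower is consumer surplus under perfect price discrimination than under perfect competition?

Inverting demand: P = 25 − Q.
Perfect competition: P = MC = 2, so 25 − Q = 2 and Q = 23.
CS = ½·(25 − 2)·23 = 264.5.
A perfectly discriminating monopolist sells every unit with P(Q) ≥ MC(Q), so output equals the competitive quantity Q = 23. Each buyer pays their reservation price, so CS = 0 and the firm captures all surplus.
CS = 0.
Change in consumer surplus: 0 − 264.5 = −264.5.

Consumer surplus falls by 264.5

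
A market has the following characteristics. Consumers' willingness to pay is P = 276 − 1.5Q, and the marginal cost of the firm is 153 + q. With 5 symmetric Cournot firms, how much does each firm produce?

q_i = 12.3

With 5 symmetric Cournot firms, each firm's FOC gives 276 − 9q = 153 + q, so q = 12.3, Q = 5·12.3 = 61.5, and P = 183.75.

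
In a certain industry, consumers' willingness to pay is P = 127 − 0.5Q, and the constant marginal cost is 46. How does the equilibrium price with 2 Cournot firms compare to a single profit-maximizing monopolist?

Cournot: P = 73; Monopoly: P = 86.5

With 2 symmetric Cournot firms, each firm's FOC gives 127 − 1.5q = 46, so q = 54, Q = 2·54 = 108, and P = 73.
The monopolist equates marginal revenue to marginal cost: 127 − Q = 46, so Q = 81. From demand, P = 86.5.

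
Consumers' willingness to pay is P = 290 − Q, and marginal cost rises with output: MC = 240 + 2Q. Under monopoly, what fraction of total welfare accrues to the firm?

PS/TS = 0.8

Monopoly sets MR = MC: 290 − 2Q = 240 + 2Q ⇒ Q = 12.5, P = 290 − 12.5 = 277.5.
CS = ½·(290 − 277.5)·12.5 = 78.125.
PS = P·Q − VC(Q) = 277.5·12.5 − (240·12.5 + ½·2·12.5²) = 312.5.
Share captured = PS/TS = 312.5/390.625 = 0.8.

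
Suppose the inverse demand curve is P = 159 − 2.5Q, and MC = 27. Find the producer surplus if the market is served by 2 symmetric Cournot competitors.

Cournot with 2 identical firms: the symmetric best-response condition is 159 − 7.5q = 27. Each firm produces q = 17.6, total output Q = 35.2, price P = 71.
PS = (71 − 27)·35.2 = 1548.8.

PS = 1548.8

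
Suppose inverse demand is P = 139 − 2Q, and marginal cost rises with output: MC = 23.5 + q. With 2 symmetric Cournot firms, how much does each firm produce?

Cournot with 2 identical firms: the symmetric best-response condition is 139 − 6q = 23.5 + q. Each firm produces q = 16.5, total output Q = 33, price P = 73.

q_i = 16.5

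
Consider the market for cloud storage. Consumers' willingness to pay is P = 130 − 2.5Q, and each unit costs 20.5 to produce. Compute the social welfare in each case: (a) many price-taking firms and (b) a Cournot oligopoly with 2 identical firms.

Competition: TS = 2398.05; Cournot: TS = 2131.6

Under competition P = MC = 20.5, so Q = (130 − 20.5)/2.5 = 43.8.
CS = ½·(130 − 20.5)·43.8 = 2398.05; PS = (20.5 − 20.5)·43.8 = 0; TS = 2398.05.
In a 2-firm Cournot equilibrium, symmetry and the first-order condition give q = (130 − 20.5)/(7.5) = 14.6. So Q = 29.2 and P = 57.
CS = ½·(130 − 57)·29.2 = 1065.8; PS = (57 − 20.5)·29.2 = 1065.8; TS = 2131.6.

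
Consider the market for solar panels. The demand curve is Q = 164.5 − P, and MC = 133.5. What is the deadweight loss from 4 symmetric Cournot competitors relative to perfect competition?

DWL = 19.22

Inverting demand: P = 164.5 − Q.
Perfect competition: P = MC = 133.5, so 164.5 − Q = 133.5 and Q = 31.
With 4 symmetric Cournot firms, each firm's FOC gives 164.5 − 5q = 133.5, so q = 6.2, Q = 4·6.2 = 24.8, and P = 139.7.
DWL is the triangle between Q = 24.8 and Q = 31: ½·(31 − 24.8)·(139.7 − 133.5) = 19.22.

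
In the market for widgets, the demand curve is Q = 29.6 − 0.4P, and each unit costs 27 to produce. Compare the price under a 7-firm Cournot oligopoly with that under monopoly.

Inverting demand: P = 74 − 2.5Q.
In a 7-firm Cournot equilibrium, symmetry and the first-order condition give q = (74 − 27)/(20) = 2.35. So Q = 16.45 and P = 32.875.
Monopoly sets MR = MC: 74 − 5Q = 27 ⇒ Q = 9.4, P = 74 − 2.5·9.4 = 50.5.

Cournot: P = 32.875; Monopoly: P = 50.5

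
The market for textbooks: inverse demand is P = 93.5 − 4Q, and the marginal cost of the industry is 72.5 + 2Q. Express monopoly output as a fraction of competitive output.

Monopoly sets MR = MC: 93.5 − 8Q = 72.5 + 2Q ⇒ Q = 2.1, P = 93.5 − 4·2.1 = 85.1.
Under competition P = MC: 93.5 − 4Q = 72.5 + 2Q ⇒ Q = 3.5, P = 79.5.
Ratio Q_m/Q_c = 2.1/3.5 = 0.6.

Q_m/Q_c = 0.6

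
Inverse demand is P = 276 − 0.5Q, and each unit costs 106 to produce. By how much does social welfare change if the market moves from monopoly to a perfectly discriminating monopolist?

TS rises by 7225

A monopolist chooses Q where MR = MC. MR = 276 − Q; setting this equal to 106 gives Q = 170 and P = 191.
CS = ½·(276 − 191)·170 = 7225; PS = (191 − 106)·170 = 14450; TS = 21675.
With perfect price discrimination, output is the efficient level Q = 340 (where demand meets MC), but every buyer pays their willingness to pay: CS = 0 and PS = total surplus.
TS = 28900 (equal to competitive TS).
Change in social welfare: 28900 − 21675 = 7225.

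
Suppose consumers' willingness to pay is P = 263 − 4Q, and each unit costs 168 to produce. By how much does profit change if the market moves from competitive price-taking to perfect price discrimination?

π rises by 1128.125

Competitive firms price at marginal cost: P = 168, giving Q = 23.75.
Profit = (168 − 168)·23.75 = 0.
With perfect price discrimination, output is the efficient level Q = 23.75 (where demand meets MC), but every buyer pays their willingness to pay: CS = 0 and PS = total surplus.
PS equals the full surplus area, 1128.125. Profit = 1128.125 = 1128.125.
Change in profit: 1128.125 − 0 = 1128.125.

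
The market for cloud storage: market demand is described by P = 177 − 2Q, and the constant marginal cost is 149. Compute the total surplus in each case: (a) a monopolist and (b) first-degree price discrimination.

Monopoly: TS = 147; Perfect PD: TS = 196

The monopolist equates marginal revenue to marginal cost: 177 − 4Q = 149, so Q = 7. From demand, P = 163.
CS = ½·(177 − 163)·7 = 49; PS = (163 − 149)·7 = 98; TS = 147.
Under first-degree price discrimination the firm charges each unit its demand price and produces up to where P = MC, i.e. Q = 14. Consumer surplus is zero; producer surplus equals total surplus.
TS = 196 (equal to competitive TS).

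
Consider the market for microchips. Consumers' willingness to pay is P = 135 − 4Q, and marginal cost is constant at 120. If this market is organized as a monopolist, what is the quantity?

The monopolist equates marginal revenue to marginal cost: 135 − 8Q = 120, so Q = 1.875. From demand, P = 127.5.

Q = 1.875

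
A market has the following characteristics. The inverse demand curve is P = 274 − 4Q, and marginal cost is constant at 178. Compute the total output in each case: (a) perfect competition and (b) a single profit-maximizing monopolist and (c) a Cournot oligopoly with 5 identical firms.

Competitive firms price at marginal cost: P = 178, giving Q = 24.
Monopoly sets MR = MC: 274 − 8Q = 178 ⇒ Q = 12, P = 274 − 4·12 = 226.
Cournot with 5 identical firms: the symmetric best-response condition is 274 − 24q = 178. Each firm produces q = 4, total output Q = 20, price P = 194.

Competition: Q = 24; Monopoly: Q = 12; Cournot: Q = 20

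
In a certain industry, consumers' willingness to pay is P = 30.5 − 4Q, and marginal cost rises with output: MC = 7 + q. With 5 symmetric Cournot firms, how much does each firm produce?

With 5 symmetric Cournot firms, each firm's FOC gives 30.5 − 24q = 7 + q, so q = 0.94, Q = 5·0.94 = 4.7, and P = 11.7.

q_i = 0.94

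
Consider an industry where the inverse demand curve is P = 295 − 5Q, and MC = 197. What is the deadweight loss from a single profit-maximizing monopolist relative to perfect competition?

DWL = 240.1

Under competition P = MC = 197, so Q = (295 − 197)/5 = 19.6.
A monopolist chooses Q where MR = MC. MR = 295 − 10Q; setting this equal to 197 gives Q = 9.8 and P = 246.
DWL is the triangle between Q = 9.8 and Q = 19.6: ½·(19.6 − 9.8)·(246 − 197) = 240.1.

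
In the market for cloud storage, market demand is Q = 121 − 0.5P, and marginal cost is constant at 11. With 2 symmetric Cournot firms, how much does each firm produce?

Inverting demand: P = 242 − 2Q.
With 2 symmetric Cournot firms, each firm's FOC gives 242 − 6q = 11, so q = 38.5, Q = 2·38.5 = 77, and P = 88.

q_i = 38.5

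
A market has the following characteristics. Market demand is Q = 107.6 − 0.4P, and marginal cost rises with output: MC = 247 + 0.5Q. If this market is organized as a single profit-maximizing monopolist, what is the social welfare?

Inverting demand: P = 269 − 2.5Q.
Monopoly sets MR = MC: 269 − 5Q = 247 + 0.5Q ⇒ Q = 4, P = 269 − 2.5·4 = 259.
CS = ½·(269 − 259)·4 = 20; PS = (259·4 − 247·4 − ½·0.5·4²) = 44; TS = 64.

TS = 64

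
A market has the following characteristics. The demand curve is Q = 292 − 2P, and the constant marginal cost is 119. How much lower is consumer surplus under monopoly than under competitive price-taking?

CS falls by 546.75

Inverting demand: P = 146 − 0.5Q.
Competitive firms price at marginal cost: P = 119, giving Q = 54.
CS = ½·(146 − 119)·54 = 729.
The monopolist equates marginal revenue to marginal cost: 146 − Q = 119, so Q = 27. From demand, P = 132.5.
CS = ½·(146 − 132.5)·27 = 182.25.
Change in consumer surplus: 182.25 − 729 = −546.75.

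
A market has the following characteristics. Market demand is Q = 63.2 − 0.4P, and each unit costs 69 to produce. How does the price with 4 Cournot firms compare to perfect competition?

Inverting demand: P = 158 − 2.5Q.
With 4 symmetric Cournot firms, each firm's FOC gives 158 − 12.5q = 69, so q = 7.12, Q = 4·7.12 = 28.48, and P = 86.8.
Under competition P = MC = 69, so Q = (158 − 69)/2.5 = 35.6.

Cournot: P = 86.8; Competition: P = 69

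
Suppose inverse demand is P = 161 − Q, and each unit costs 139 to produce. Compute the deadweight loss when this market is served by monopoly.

Competitive firms price at marginal cost: P = 139, giving Q = 22.
Monopoly sets MR = MC: 161 − 2Q = 139 ⇒ Q = 11, P = 161 − 11 = 150.
DWL is the triangle between Q = 11 and Q = 22: ½·(22 − 11)·(150 − 139) = 60.5.

DWL = 60.5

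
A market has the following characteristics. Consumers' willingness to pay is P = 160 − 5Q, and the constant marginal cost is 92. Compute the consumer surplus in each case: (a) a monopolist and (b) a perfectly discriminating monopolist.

Monopoly sets MR = MC: 160 − 10Q = 92 ⇒ Q = 6.8, P = 160 − 5·6.8 = 126.
CS = ½·(160 − 126)·6.8 = 115.6.
With perfect price discrimination, output is the efficient level Q = 13.6 (where demand meets MC), but every buyer pays their willingness to pay: CS = 0 and PS = total surplus.
CS = 0.

Monopoly: CS = 115.6; Perfect PD: CS = 0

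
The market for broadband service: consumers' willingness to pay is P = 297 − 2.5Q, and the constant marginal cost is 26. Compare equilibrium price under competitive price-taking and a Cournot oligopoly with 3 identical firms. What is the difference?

P rises by 67.75

Competitive firms price at marginal cost: P = 26, giving Q = 108.4.
In a 3-firm Cournot equilibrium, symmetry and the first-order condition give q = (297 − 26)/(10) = 27.1. So Q = 81.3 and P = 93.75.
Change in equilibrium price: 93.75 − 26 = 67.75.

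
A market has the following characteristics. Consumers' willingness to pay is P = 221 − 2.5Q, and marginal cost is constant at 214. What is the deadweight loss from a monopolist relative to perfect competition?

DWL = 2.45

Under competition P = MC = 214, so Q = (221 − 214)/2.5 = 2.8.
A monopolist chooses Q where MR = MC. MR = 221 − 5Q; setting this equal to 214 gives Q = 1.4 and P = 217.5.
DWL is the triangle between Q = 1.4 and Q = 2.8: ½·(2.8 − 1.4)·(217.5 − 214) = 2.45.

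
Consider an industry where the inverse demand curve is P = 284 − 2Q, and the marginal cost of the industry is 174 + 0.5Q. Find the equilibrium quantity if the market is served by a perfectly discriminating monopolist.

Q = 44

Under first-degree price discrimination the firm charges each unit its demand price and produces up to where P = MC, i.e. Q = 44. Consumer surplus is zero; producer surplus equals total surplus.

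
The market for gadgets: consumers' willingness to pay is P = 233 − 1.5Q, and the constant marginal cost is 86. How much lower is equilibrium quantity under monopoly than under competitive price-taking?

Competitive firms price at marginal cost: P = 86, giving Q = 98.
The monopolist equates marginal revenue to marginal cost: 233 − 3Q = 86, so Q = 49. From demand, P = 159.5.
Change in equilibrium quantity: 49 − 98 = −49.

Equilibrium quantity falls by 49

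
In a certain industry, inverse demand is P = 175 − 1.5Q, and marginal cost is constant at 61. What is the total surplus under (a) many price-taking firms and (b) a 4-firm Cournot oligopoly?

Competition: TS = 4332; Cournot: TS = 4158.72

Competitive firms price at marginal cost: P = 61, giving Q = 76.
CS = ½·(175 − 61)·76 = 4332; PS = (61 − 61)·76 = 0; TS = 4332.
Cournot with 4 identical firms: the symmetric best-response condition is 175 − 7.5q = 61. Each firm produces q = 15.2, total output Q = 60.8, price P = 83.8.
CS = ½·(175 − 83.8)·60.8 = 2772.48; PS = (83.8 − 61)·60.8 = 1386.24; TS = 4158.72.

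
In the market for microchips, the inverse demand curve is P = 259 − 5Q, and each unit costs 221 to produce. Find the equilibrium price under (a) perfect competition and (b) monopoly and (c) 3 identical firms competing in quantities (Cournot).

Perfect competition: P = MC = 221, so 259 − 5Q = 221 and Q = 7.6.
The monopolist equates marginal revenue to marginal cost: 259 − 10Q = 221, so Q = 3.8. From demand, P = 240.
In a 3-firm Cournot equilibrium, symmetry and the first-order condition give q = (259 − 221)/(20) = 1.9. So Q = 5.7 and P = 230.5.

Competition: P = 221; Monopoly: P = 240; Cournot: P = 230.5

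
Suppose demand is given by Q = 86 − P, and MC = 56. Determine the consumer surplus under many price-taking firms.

Inverting demand: P = 86 − Q.
Under competition P = MC = 56, so Q = (86 − 56)/1 = 30.
CS = ½·(86 − 56)·30 = 450.

CS = 450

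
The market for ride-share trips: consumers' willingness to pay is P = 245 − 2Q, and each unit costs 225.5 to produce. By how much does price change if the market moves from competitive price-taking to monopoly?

P rises by 9.75

Under competition P = MC = 225.5, so Q = (245 − 225.5)/2 = 9.75.
Monopoly sets MR = MC: 245 − 4Q = 225.5 ⇒ Q = 4.875, P = 245 − 2·4.875 = 235.25.
Change in price: 235.25 − 225.5 = 9.75.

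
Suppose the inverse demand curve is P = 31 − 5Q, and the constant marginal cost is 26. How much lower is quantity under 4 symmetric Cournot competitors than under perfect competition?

Quantity falls by 0.2

Competitive firms price at marginal cost: P = 26, giving Q = 1.
With 4 symmetric Cournot firms, each firm's FOC gives 31 − 25q = 26, so q = 0.2, Q = 4·0.2 = 0.8, and P = 27.
Change in quantity: 0.8 − 1 = −0.2.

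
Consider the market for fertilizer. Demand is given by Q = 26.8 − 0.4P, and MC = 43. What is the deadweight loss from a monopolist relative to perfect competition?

Inverting demand: P = 67 − 2.5Q.
Under competition P = MC = 43, so Q = (67 − 43)/2.5 = 9.6.
The monopolist equates marginal revenue to marginal cost: 67 − 5Q = 43, so Q = 4.8. From demand, P = 55.
DWL is the triangle between Q = 4.8 and Q = 9.6: ½·(9.6 − 4.8)·(55 − 43) = 28.8.

DWL = 28.8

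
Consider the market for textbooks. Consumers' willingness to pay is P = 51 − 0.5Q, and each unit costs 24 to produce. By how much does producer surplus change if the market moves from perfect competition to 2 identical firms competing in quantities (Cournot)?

Competitive firms price at marginal cost: P = 24, giving Q = 54.
PS = (24 − 24)·54 = 0.
In a 2-firm Cournot equilibrium, symmetry and the first-order condition give q = (51 − 24)/(1.5) = 18. So Q = 36 and P = 33.
PS = (33 − 24)·36 = 324.
Change in producer surplus: 324 − 0 = 324.

PS rises by 324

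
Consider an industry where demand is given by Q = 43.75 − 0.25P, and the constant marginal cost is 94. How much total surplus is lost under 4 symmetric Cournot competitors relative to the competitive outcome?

DWL = 32.805

Inverting demand: P = 175 − 4Q.
Competitive firms price at marginal cost: P = 94, giving Q = 20.25.
Cournot with 4 identical firms: the symmetric best-response condition is 175 − 20q = 94. Each firm produces q = 4.05, total output Q = 16.2, price P = 110.2.
DWL is the triangle between Q = 16.2 and Q = 20.25: ½·(20.25 − 16.2)·(110.2 − 94) = 32.805.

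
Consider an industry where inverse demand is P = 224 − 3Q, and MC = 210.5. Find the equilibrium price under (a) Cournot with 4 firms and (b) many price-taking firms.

In a 4-firm Cournot equilibrium, symmetry and the first-order condition give q = (224 − 210.5)/(15) = 0.9. So Q = 3.6 and P = 213.2.
Perfect competition: P = MC = 210.5, so 224 − 3Q = 210.5 and Q = 4.5.

Cournot: P = 213.2; Competition: P = 210.5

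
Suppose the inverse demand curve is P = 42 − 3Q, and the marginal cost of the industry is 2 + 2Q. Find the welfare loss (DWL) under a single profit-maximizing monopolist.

Competitive equilibrium sets price equal to marginal cost: 42 − 3Q = 2 + 2Q, so Q = 8 and P = 18.
The monopolist equates marginal revenue to marginal cost: 42 − 6Q = 2 + 2Q, so Q = 5. From demand, P = 27.
CS = ½·(42 − 18)·8 = 96; PS = (18·8 − 2·8 − ½·2·8²) = 64; TS = 160.
CS = ½·(42 − 27)·5 = 37.5; PS = (27·5 − 2·5 − ½·2·5²) = 100; TS = 137.5.
DWL = 160 − 137.5 = 22.5.

DWL = 22.5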